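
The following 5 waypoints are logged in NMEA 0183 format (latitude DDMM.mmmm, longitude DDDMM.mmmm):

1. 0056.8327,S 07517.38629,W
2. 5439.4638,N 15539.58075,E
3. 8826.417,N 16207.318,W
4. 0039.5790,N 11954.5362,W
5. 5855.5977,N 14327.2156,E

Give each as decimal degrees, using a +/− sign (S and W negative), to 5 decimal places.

1. -0.94721, -75.28977
2. 54.65773, 155.65968
3. 88.44028, -162.12197
4. 0.65965, -119.90894
5. 58.92663, 143.45359

Point 1:
  φ: degrees = first 2 digits = 0, minutes = 56.8327; 0 + 56.8327/60 = 0.947212
  S → negative
  λ: degrees = first 3 digits = 75, minutes = 17.38629; 75 + 17.38629/60 = 75.289772
  W → negative
Point 2:
  Latitude: degrees = first 2 digits = 54, minutes = 39.4638; 54 + 39.4638/60 = 54.657730
  N → positive
  λ: degrees = first 3 digits = 155, minutes = 39.58075; 155 + 39.58075/60 = 155.659679
  E ⇒ keep positive
Point 3:
  φ: degrees = first 2 digits = 88, minutes = 26.417; 88 + 26.417/60 = 88.440283
  N → positive
  Lon: split at 3 digits → 162° and 7.318′; 162 + 7.318/60 = 162.121967
  W ⇒ negate
Point 4:
  φ: split at 2 digits → 00° and 39.579′; 0 + 39.579/60 = 0.659650
  N → positive
  λ: degrees = first 3 digits = 119, minutes = 54.5362; 119 + 54.5362/60 = 119.908937
  hemisphere W, so the sign is −
Point 5:
  Lat: degrees = first 2 digits = 58, minutes = 55.5977; 58 + 55.5977/60 = 58.926628
  N ⇒ keep positive
  Lon: degrees = first 3 digits = 143, minutes = 27.2156; 143 + 27.2156/60 = 143.453593
  E → positive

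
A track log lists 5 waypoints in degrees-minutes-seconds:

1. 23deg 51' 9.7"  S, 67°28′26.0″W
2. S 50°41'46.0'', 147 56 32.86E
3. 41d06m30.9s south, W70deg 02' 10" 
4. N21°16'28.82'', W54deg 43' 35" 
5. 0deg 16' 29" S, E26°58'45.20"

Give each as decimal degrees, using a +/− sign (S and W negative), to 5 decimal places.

Point 1:
  φ: 51′ + 9.7″ = 51.16167′; 23 + 51.16167/60 = 23.852694
  S → negative
  λ: 67° + 28/60 + 26/3600 = 67 + 0.466667 + 0.007222 = 67.473889
  W → negative
Point 2:
  φ: 41′ + 46″ = 41.76667′; 50 + 41.76667/60 = 50.696111
  S ⇒ negate
  Longitude: 147° + 56/60 + 32.86/3600 = 147 + 0.933333 + 0.009128 = 147.942461
  E ⇒ keep positive
Point 3:
  Lat: 41 + 6/60 + 30.9/3600 = 41.108583
  S → negative
  Longitude: 2′ + 10″ = 2.16667′; 70 + 2.16667/60 = 70.036111
  hemisphere W, so the sign is −
Point 4:
  φ: 21 + 16/60 + 28.82/3600 = 21.274672
  N ⇒ keep positive
  λ: 43′ + 35″ = 43.58333′; 54 + 43.58333/60 = 54.726389
  W ⇒ negate
Point 5:
  Lat: 0° + 16/60 + 29/3600 = 0 + 0.266667 + 0.008056 = 0.274722
  hemisphere S, so the sign is −
  λ: 58′ + 45.2″ = 58.75333′; 26 + 58.75333/60 = 26.979222
  E ⇒ keep positive

1. -23.85269, -67.47389
2. -50.69611, 147.94246
3. -41.10858, -70.03611
4. 21.27467, -54.72639
5. -0.27472, 26.97922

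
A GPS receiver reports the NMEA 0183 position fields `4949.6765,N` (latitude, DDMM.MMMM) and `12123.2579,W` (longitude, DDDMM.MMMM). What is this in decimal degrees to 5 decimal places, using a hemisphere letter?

φ: split at 2 digits → 49° and 49.6765′; 49 + 49.6765/60 = 49.827942
Lon: degrees = first 3 digits = 121, minutes = 23.2579; 121 + 23.2579/60 = 121.387632

49.82794° N, 121.38763° W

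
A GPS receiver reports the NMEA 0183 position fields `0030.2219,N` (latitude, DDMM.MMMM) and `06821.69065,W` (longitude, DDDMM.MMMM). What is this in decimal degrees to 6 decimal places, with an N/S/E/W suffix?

0.503698° N, 68.361511° W

Latitude: degrees = first 2 digits = 0, minutes = 30.2219; 0 + 30.2219/60 = 0.5036983
Longitude: split at 3 digits → 068° and 21.69065′; 68 + 21.69065/60 = 68.3615108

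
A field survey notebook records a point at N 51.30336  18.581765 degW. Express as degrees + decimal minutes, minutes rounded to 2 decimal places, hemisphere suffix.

51° 18.20′ N, 18° 34.91′ W

Latitude: 51° + 0.303360 × 60 = 51° 18.2016′
λ: 18° + 0.581765 × 60 = 18° 34.9059′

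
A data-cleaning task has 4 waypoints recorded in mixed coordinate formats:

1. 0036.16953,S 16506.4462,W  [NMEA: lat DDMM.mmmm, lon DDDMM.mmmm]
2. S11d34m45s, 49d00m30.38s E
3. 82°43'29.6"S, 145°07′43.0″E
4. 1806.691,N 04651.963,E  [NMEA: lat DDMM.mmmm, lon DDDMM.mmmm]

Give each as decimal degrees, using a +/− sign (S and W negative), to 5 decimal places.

1. -0.60283, -165.10744
2. -11.57917, 49.00844
3. -82.72489, 145.12861
4. 18.11152, 46.86605

Point 1:
  Lat: split at 2 digits → 00° and 36.16953′; 0 + 36.16953/60 = 0.602826
  hemisphere S, so the sign is −
  Longitude: degrees = first 3 digits = 165, minutes = 6.4462; 165 + 6.4462/60 = 165.107437
  W ⇒ negate
Point 2:
  Lat: 34′ + 45″ = 34.75000′; 11 + 34.75000/60 = 11.579167
  S ⇒ negate
  Longitude: 49 + 0/60 + 30.38/3600 = 49.008439
  E ⇒ keep positive
Point 3:
  φ: 43′ + 29.6″ = 43.49333′; 82 + 43.49333/60 = 82.724889
  S → negative
  Lon: 145 + 7/60 + 43/3600 = 145.128611
  E ⇒ keep positive
Point 4:
  Latitude: split at 2 digits → 18° and 6.691′; 18 + 6.691/60 = 18.111517
  N → positive
  Lon: degrees = first 3 digits = 46, minutes = 51.963; 46 + 51.963/60 = 46.866050
  E → positive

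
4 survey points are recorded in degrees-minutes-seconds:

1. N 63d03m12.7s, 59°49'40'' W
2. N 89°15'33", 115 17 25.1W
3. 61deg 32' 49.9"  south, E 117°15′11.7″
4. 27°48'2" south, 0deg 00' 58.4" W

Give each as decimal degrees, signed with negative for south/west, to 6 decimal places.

1. 63.053528, -59.827778
2. 89.259167, -115.290306
3. -61.547194, 117.253250
4. -27.800556, -0.016222

Point 1:
  φ: 3′ + 12.7″ = 3.21167′; 63 + 3.21167/60 = 63.0535278
  N → positive
  Lon: 59 + 49/60 + 40/3600 = 59.8277778
  hemisphere W, so the sign is −
Point 2:
  φ: 89 + 15/60 + 33/3600 = 89.2591667
  N ⇒ keep positive
  λ: 115 + 17/60 + 25.1/3600 = 115.2903056
  hemisphere W, so the sign is −
Point 3:
  Lat: 61 + 32/60 + 49.9/3600 = 61.5471944
  S → negative
  Longitude: 117° + 15/60 + 11.7/3600 = 117 + 0.250000 + 0.003250 = 117.2532500
  E → positive
Point 4:
  Lat: 27 + 48/60 + 2/3600 = 27.8005556
  S → negative
  λ: 0° + 0/60 + 58.4/3600 = 0 + 0.000000 + 0.016222 = 0.0162222
  hemisphere W, so the sign is −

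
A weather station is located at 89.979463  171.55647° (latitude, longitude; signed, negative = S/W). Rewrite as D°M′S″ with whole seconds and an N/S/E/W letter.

89°58′46″ N, 171°33′23″ E

Latitude: whole degrees 89; 58.76778′ → 58′ and 46.07″
Longitude: 0.556470 × 60 = 33.38820′ → 33′, remainder × 60 = 23.29″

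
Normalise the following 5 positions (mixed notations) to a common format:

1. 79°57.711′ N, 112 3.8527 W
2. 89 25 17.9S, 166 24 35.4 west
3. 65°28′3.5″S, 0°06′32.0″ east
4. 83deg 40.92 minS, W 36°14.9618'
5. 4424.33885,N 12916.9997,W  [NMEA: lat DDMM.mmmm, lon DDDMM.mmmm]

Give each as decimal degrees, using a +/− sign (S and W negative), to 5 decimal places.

Point 1:
  φ: 79 + 57.711/60 = 79.961850
  N → positive
  λ: 112 + 3.8527/60 = 112.064212
  W → negative
Point 2:
  Latitude: 89° + 25/60 + 17.9/3600 = 89 + 0.416667 + 0.004972 = 89.421639
  S → negative
  Lon: 24′ + 35.4″ = 24.59000′; 166 + 24.59000/60 = 166.409833
  W → negative
Point 3:
  Lat: 65 + 28/60 + 3.5/3600 = 65.467639
  hemisphere S, so the sign is −
  Lon: 6′ + 32″ = 6.53333′; 0 + 6.53333/60 = 0.108889
  E ⇒ keep positive
Point 4:
  φ: 40.92′ = 0.682000°; total 83.682000
  S ⇒ negate
  Lon: 14.9618′ = 0.249363°; total 36.249363
  W ⇒ negate
Point 5:
  φ: degrees = first 2 digits = 44, minutes = 24.33885; 44 + 24.33885/60 = 44.405648
  N → positive
  Lon: degrees = first 3 digits = 129, minutes = 16.9997; 129 + 16.9997/60 = 129.283328
  W ⇒ negate

1. 79.96185, -112.06421
2. -89.42164, -166.40983
3. -65.46764, 0.10889
4. -83.68200, -36.24936
5. 44.40565, -129.28333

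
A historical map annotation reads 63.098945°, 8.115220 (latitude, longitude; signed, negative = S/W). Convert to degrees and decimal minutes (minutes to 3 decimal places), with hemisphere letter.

Lat: minutes = (63.098945 − 63) × 60 = 5.93670
Lon: fractional part 0.115220 → 6.91320 minutes

63° 5.937′ N, 8° 6.913′ E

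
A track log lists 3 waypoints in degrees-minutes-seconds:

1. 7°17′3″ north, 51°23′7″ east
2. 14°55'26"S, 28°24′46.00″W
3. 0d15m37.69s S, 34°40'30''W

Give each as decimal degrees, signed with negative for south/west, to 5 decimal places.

Point 1:
  φ: 7 + 17/60 + 3/3600 = 7.284167
  N → positive
  Lon: 51° + 23/60 + 7/3600 = 51 + 0.383333 + 0.001944 = 51.385278
  E → positive
Point 2:
  Lat: 55′ + 26″ = 55.43333′; 14 + 55.43333/60 = 14.923889
  hemisphere S, so the sign is −
  Lon: 28° + 24/60 + 46/3600 = 28 + 0.400000 + 0.012778 = 28.412778
  W ⇒ negate
Point 3:
  Latitude: 0 + 15/60 + 37.69/3600 = 0.260469
  hemisphere S, so the sign is −
  λ: 34 + 40/60 + 30/3600 = 34.675000
  W ⇒ negate

1. 7.28417, 51.38528
2. -14.92389, -28.41278
3. -0.26047, -34.67500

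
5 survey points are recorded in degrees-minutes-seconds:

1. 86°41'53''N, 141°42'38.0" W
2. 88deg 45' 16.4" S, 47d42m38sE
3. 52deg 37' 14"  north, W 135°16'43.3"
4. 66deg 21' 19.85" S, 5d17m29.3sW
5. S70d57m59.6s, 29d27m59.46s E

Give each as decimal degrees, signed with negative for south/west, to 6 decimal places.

Point 1:
  Lat: 86° + 41/60 + 53/3600 = 86 + 0.683333 + 0.014722 = 86.6980556
  N ⇒ keep positive
  Longitude: 141° + 42/60 + 38/3600 = 141 + 0.700000 + 0.010556 = 141.7105556
  W → negative
Point 2:
  Lat: 45′ + 16.4″ = 45.27333′; 88 + 45.27333/60 = 88.7545556
  S → negative
  λ: 47° + 42/60 + 38/3600 = 47 + 0.700000 + 0.010556 = 47.7105556
  E ⇒ keep positive
Point 3:
  Lat: 52 + 37/60 + 14/3600 = 52.6205556
  N ⇒ keep positive
  λ: 16′ + 43.3″ = 16.72167′; 135 + 16.72167/60 = 135.2786944
  W ⇒ negate
Point 4:
  Lat: 66 + 21/60 + 19.85/3600 = 66.3555139
  S ⇒ negate
  Longitude: 5 + 17/60 + 29.3/3600 = 5.2914722
  hemisphere W, so the sign is −
Point 5:
  φ: 70° + 57/60 + 59.6/3600 = 70 + 0.950000 + 0.016556 = 70.9665556
  S → negative
  Lon: 29° + 27/60 + 59.46/3600 = 29 + 0.450000 + 0.016517 = 29.4665167
  E ⇒ keep positive

1. 86.698056, -141.710556
2. -88.754556, 47.710556
3. 52.620556, -135.278694
4. -66.355514, -5.291472
5. -70.966556, 29.466517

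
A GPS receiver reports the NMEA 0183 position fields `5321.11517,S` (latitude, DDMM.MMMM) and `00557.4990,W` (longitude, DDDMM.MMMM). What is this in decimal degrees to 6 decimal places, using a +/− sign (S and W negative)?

-53.351920, -5.958317

φ: split at 2 digits → 53° and 21.11517′; 53 + 21.11517/60 = 53.3519195
S → negative
Lon: degrees = first 3 digits = 5, minutes = 57.499; 5 + 57.499/60 = 5.9583167
W ⇒ negate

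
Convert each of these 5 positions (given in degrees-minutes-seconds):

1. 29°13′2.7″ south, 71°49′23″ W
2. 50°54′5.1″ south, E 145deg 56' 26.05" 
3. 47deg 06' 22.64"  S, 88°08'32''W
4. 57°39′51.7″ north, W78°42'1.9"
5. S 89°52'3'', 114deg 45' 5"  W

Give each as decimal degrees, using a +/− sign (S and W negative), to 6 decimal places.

1. -29.217417, -71.823056
2. -50.901417, 145.940569
3. -47.106289, -88.142222
4. 57.664361, -78.700528
5. -89.867500, -114.751389

Point 1:
  Latitude: 29 + 13/60 + 2.7/3600 = 29.2174167
  S ⇒ negate
  Lon: 71 + 49/60 + 23/3600 = 71.8230556
  W → negative
Point 2:
  φ: 50 + 54/60 + 5.1/3600 = 50.9014167
  S → negative
  Lon: 56′ + 26.05″ = 56.43417′; 145 + 56.43417/60 = 145.9405694
  E → positive
Point 3:
  Latitude: 6′ + 22.64″ = 6.37733′; 47 + 6.37733/60 = 47.1062889
  hemisphere S, so the sign is −
  λ: 8′ + 32″ = 8.53333′; 88 + 8.53333/60 = 88.1422222
  W → negative
Point 4:
  φ: 57 + 39/60 + 51.7/3600 = 57.6643611
  N → positive
  Longitude: 42′ + 1.9″ = 42.03167′; 78 + 42.03167/60 = 78.7005278
  W ⇒ negate
Point 5:
  Lat: 52′ + 3″ = 52.05000′; 89 + 52.05000/60 = 89.8675000
  S → negative
  Lon: 114 + 45/60 + 5/3600 = 114.7513889
  W → negative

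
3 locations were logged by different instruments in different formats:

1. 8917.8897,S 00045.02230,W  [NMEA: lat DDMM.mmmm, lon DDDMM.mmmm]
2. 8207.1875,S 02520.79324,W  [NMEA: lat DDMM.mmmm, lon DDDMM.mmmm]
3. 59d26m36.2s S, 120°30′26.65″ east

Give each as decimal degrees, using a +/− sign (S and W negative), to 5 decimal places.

Point 1:
  φ: split at 2 digits → 89° and 17.8897′; 89 + 17.8897/60 = 89.298162
  hemisphere S, so the sign is −
  Longitude: split at 3 digits → 000° and 45.0223′; 0 + 45.0223/60 = 0.750372
  hemisphere W, so the sign is −
Point 2:
  Lat: degrees = first 2 digits = 82, minutes = 7.1875; 82 + 7.1875/60 = 82.119792
  hemisphere S, so the sign is −
  Longitude: split at 3 digits → 025° and 20.79324′; 25 + 20.79324/60 = 25.346554
  W → negative
Point 3:
  Lat: 26′ + 36.2″ = 26.60333′; 59 + 26.60333/60 = 59.443389
  S → negative
  Longitude: 30′ + 26.65″ = 30.44417′; 120 + 30.44417/60 = 120.507403
  E ⇒ keep positive

1. -89.29816, -0.75037
2. -82.11979, -25.34655
3. -59.44339, 120.50740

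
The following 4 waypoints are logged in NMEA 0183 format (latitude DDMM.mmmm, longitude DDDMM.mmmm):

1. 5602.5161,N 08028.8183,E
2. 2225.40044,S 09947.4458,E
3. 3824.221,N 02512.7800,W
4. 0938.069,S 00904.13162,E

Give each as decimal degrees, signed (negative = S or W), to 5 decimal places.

1. 56.04194, 80.48031
2. -22.42334, 99.79076
3. 38.40368, -25.21300
4. -9.63448, 9.06886

Point 1:
  Latitude: split at 2 digits → 56° and 2.5161′; 56 + 2.5161/60 = 56.041935
  N ⇒ keep positive
  λ: degrees = first 3 digits = 80, minutes = 28.8183; 80 + 28.8183/60 = 80.480305
  E → positive
Point 2:
  φ: degrees = first 2 digits = 22, minutes = 25.40044; 22 + 25.40044/60 = 22.423341
  S ⇒ negate
  Longitude: split at 3 digits → 099° and 47.4458′; 99 + 47.4458/60 = 99.790763
  E → positive
Point 3:
  Latitude: split at 2 digits → 38° and 24.221′; 38 + 24.221/60 = 38.403683
  N ⇒ keep positive
  Longitude: degrees = first 3 digits = 25, minutes = 12.78; 25 + 12.78/60 = 25.213000
  W ⇒ negate
Point 4:
  Lat: degrees = first 2 digits = 9, minutes = 38.069; 9 + 38.069/60 = 9.634483
  S → negative
  Lon: degrees = first 3 digits = 9, minutes = 4.13162; 9 + 4.13162/60 = 9.068860
  E → positive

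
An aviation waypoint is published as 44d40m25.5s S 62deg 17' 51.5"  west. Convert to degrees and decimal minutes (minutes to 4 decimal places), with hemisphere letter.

φ: 40 + 25.5/60 = 40.425000′
Lon: seconds/60 = 0.85833; minutes = 17 + 0.85833 = 17.858333

44° 40.4250′ S, 62° 17.8583′ W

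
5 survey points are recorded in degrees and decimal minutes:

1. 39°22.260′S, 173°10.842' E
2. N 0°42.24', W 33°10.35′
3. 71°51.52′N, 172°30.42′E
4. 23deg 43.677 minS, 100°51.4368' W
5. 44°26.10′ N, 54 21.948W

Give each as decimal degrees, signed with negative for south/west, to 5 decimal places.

Point 1:
  Latitude: 22.26′ = 0.371000°; total 39.371000
  hemisphere S, so the sign is −
  Lon: 10.842′ = 0.180700°; total 173.180700
  E ⇒ keep positive
Point 2:
  Lat: 42.24′ = 0.704000°; total 0.704000
  N → positive
  Longitude: 33 + 10.35/60 = 33.172500
  W → negative
Point 3:
  φ: 51.52′ = 0.858667°; total 71.858667
  N → positive
  Longitude: 172 + 30.42/60 = 172.507000
  E ⇒ keep positive
Point 4:
  Lat: 43.677′ = 0.727950°; total 23.727950
  S → negative
  Lon: 51.4368′ = 0.857280°; total 100.857280
  W ⇒ negate
Point 5:
  Latitude: 26.1′ = 0.435000°; total 44.435000
  N ⇒ keep positive
  λ: 21.948′ = 0.365800°; total 54.365800
  hemisphere W, so the sign is −

1. -39.37100, 173.18070
2. 0.70400, -33.17250
3. 71.85867, 172.50700
4. -23.72795, -100.85728
5. 44.43500, -54.36580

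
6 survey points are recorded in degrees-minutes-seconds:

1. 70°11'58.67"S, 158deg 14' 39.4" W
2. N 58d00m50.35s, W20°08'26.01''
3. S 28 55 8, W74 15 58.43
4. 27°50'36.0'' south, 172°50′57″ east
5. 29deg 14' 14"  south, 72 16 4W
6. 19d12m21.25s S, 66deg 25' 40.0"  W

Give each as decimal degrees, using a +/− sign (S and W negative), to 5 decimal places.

Point 1:
  φ: 70° + 11/60 + 58.67/3600 = 70 + 0.183333 + 0.016297 = 70.199631
  S ⇒ negate
  Longitude: 14′ + 39.4″ = 14.65667′; 158 + 14.65667/60 = 158.244278
  W → negative
Point 2:
  Latitude: 58° + 0/60 + 50.35/3600 = 58 + 0.000000 + 0.013986 = 58.013986
  N → positive
  λ: 20° + 8/60 + 26.01/3600 = 20 + 0.133333 + 0.007225 = 20.140558
  hemisphere W, so the sign is −
Point 3:
  Lat: 55′ + 8″ = 55.13333′; 28 + 55.13333/60 = 28.918889
  S ⇒ negate
  Lon: 74 + 15/60 + 58.43/3600 = 74.266231
  W ⇒ negate
Point 4:
  Latitude: 27° + 50/60 + 36/3600 = 27 + 0.833333 + 0.010000 = 27.843333
  S ⇒ negate
  λ: 172° + 50/60 + 57/3600 = 172 + 0.833333 + 0.015833 = 172.849167
  E ⇒ keep positive
Point 5:
  Lat: 14′ + 14″ = 14.23333′; 29 + 14.23333/60 = 29.237222
  S → negative
  Longitude: 72 + 16/60 + 4/3600 = 72.267778
  W → negative
Point 6:
  Lat: 19 + 12/60 + 21.25/3600 = 19.205903
  S → negative
  λ: 66° + 25/60 + 40/3600 = 66 + 0.416667 + 0.011111 = 66.427778
  hemisphere W, so the sign is −

1. -70.19963, -158.24428
2. 58.01399, -20.14056
3. -28.91889, -74.26623
4. -27.84333, 172.84917
5. -29.23722, -72.26778
6. -19.20590, -66.42778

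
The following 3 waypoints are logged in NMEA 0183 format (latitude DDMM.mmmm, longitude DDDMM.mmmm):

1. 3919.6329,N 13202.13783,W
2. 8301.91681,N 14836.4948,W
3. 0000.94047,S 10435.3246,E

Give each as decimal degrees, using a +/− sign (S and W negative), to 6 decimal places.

Point 1:
  φ: split at 2 digits → 39° and 19.6329′; 39 + 19.6329/60 = 39.3272150
  N ⇒ keep positive
  Longitude: degrees = first 3 digits = 132, minutes = 2.13783; 132 + 2.13783/60 = 132.0356305
  hemisphere W, so the sign is −
Point 2:
  Latitude: split at 2 digits → 83° and 1.91681′; 83 + 1.91681/60 = 83.0319468
  N ⇒ keep positive
  Longitude: split at 3 digits → 148° and 36.4948′; 148 + 36.4948/60 = 148.6082467
  hemisphere W, so the sign is −
Point 3:
  φ: degrees = first 2 digits = 0, minutes = 0.94047; 0 + 0.94047/60 = 0.0156745
  S ⇒ negate
  Longitude: split at 3 digits → 104° and 35.3246′; 104 + 35.3246/60 = 104.5887433
  E → positive

1. 39.327215, -132.035631
2. 83.031947, -148.608247
3. -0.015675, 104.588743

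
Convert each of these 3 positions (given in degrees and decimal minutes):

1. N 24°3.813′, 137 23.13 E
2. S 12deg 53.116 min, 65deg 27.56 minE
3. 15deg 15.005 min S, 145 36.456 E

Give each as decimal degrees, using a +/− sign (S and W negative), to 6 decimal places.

1. 24.063550, 137.385500
2. -12.885267, 65.459333
3. -15.250083, 145.607600

Point 1:
  Lat: 3.813′ = 0.063550°; total 24.0635500
  N → positive
  Longitude: 23.13′ = 0.385500°; total 137.3855000
  E ⇒ keep positive
Point 2:
  Latitude: 12 + 53.116/60 = 12.8852667
  S → negative
  Longitude: 27.56′ = 0.459333°; total 65.4593333
  E ⇒ keep positive
Point 3:
  Lat: 15.005′ = 0.250083°; total 15.2500833
  S → negative
  λ: 36.456′ = 0.607600°; total 145.6076000
  E ⇒ keep positive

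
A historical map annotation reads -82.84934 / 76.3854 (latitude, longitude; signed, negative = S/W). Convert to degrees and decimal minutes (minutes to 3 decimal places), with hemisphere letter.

82° 50.960′ S, 76° 23.124′ E

Latitude is negative → S; |value| = 82.849340
Latitude: fractional part 0.849340 → 50.96040 minutes
λ: 76° + 0.385400 × 60 = 76° 23.12400′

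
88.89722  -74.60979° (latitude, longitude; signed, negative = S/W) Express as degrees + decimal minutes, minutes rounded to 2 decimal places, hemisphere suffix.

Latitude: fractional part 0.897220 → 53.8332 minutes
Longitude is negative → W; |value| = 74.609790
λ: minutes = (74.609790 − 74) × 60 = 36.5874

88° 53.83′ N, 74° 36.59′ W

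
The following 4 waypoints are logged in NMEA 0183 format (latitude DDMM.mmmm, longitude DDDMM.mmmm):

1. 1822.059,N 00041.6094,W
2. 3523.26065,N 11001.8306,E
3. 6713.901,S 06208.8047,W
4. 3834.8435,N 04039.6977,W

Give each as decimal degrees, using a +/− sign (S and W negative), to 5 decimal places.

Point 1:
  φ: degrees = first 2 digits = 18, minutes = 22.059; 18 + 22.059/60 = 18.367650
  N ⇒ keep positive
  Longitude: degrees = first 3 digits = 0, minutes = 41.6094; 0 + 41.6094/60 = 0.693490
  W → negative
Point 2:
  Latitude: split at 2 digits → 35° and 23.26065′; 35 + 23.26065/60 = 35.387678
  N → positive
  Longitude: split at 3 digits → 110° and 1.8306′; 110 + 1.8306/60 = 110.030510
  E → positive
Point 3:
  Lat: degrees = first 2 digits = 67, minutes = 13.901; 67 + 13.901/60 = 67.231683
  S → negative
  Longitude: split at 3 digits → 062° and 8.8047′; 62 + 8.8047/60 = 62.146745
  hemisphere W, so the sign is −
Point 4:
  φ: degrees = first 2 digits = 38, minutes = 34.8435; 38 + 34.8435/60 = 38.580725
  N ⇒ keep positive
  λ: split at 3 digits → 040° and 39.6977′; 40 + 39.6977/60 = 40.661628
  hemisphere W, so the sign is −

1. 18.36765, -0.69349
2. 35.38768, 110.03051
3. -67.23168, -62.14675
4. 38.58073, -40.66163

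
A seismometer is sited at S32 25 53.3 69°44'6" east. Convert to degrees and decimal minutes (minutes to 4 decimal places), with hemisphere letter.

32° 25.8883′ S, 69° 44.1000′ E

Latitude: 25 + 53.3/60 = 25.888333′
λ: seconds/60 = 0.10000; minutes = 44 + 0.10000 = 44.100000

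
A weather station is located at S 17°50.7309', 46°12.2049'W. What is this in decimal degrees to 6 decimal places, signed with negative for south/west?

Latitude: 50.7309′ = 0.845515°; total 17.8455150
S → negative
Lon: 46 + 12.2049/60 = 46.2034150
hemisphere W, so the sign is −

-17.845515, -46.203415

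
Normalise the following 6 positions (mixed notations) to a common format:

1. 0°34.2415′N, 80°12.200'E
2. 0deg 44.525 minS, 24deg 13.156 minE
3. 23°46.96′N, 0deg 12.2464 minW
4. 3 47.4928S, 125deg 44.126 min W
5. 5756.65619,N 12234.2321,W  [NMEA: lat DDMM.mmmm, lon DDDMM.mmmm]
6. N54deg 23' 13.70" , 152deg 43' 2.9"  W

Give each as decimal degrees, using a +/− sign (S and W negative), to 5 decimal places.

1. 0.57069, 80.20333
2. -0.74208, 24.21927
3. 23.78267, -0.20411
4. -3.79155, -125.73543
5. 57.94427, -122.57054
6. 54.38714, -152.71747

Point 1:
  Latitude: 34.2415′ = 0.570692°; total 0.570692
  N ⇒ keep positive
  λ: 80 + 12.2/60 = 80.203333
  E → positive
Point 2:
  Lat: 44.525′ = 0.742083°; total 0.742083
  S → negative
  Longitude: 13.156′ = 0.219267°; total 24.219267
  E → positive
Point 3:
  Lat: 23 + 46.96/60 = 23.782667
  N → positive
  λ: 0 + 12.2464/60 = 0.204107
  W → negative
Point 4:
  Latitude: 47.4928′ = 0.791547°; total 3.791547
  hemisphere S, so the sign is −
  λ: 125 + 44.126/60 = 125.735433
  hemisphere W, so the sign is −
Point 5:
  Latitude: split at 2 digits → 57° and 56.65619′; 57 + 56.65619/60 = 57.944270
  N → positive
  λ: degrees = first 3 digits = 122, minutes = 34.2321; 122 + 34.2321/60 = 122.570535
  W → negative
Point 6:
  Latitude: 54 + 23/60 + 13.7/3600 = 54.387139
  N ⇒ keep positive
  Lon: 152 + 43/60 + 2.9/3600 = 152.717472
  W → negative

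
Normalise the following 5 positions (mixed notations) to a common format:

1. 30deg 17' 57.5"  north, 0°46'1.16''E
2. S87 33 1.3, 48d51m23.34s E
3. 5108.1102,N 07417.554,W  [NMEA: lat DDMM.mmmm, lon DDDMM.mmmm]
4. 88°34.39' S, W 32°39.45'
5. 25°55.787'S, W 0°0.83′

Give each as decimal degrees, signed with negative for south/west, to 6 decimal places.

Point 1:
  Lat: 17′ + 57.5″ = 17.95833′; 30 + 17.95833/60 = 30.2993056
  N ⇒ keep positive
  λ: 0° + 46/60 + 1.16/3600 = 0 + 0.766667 + 0.000322 = 0.7669889
  E → positive
Point 2:
  Latitude: 33′ + 1.3″ = 33.02167′; 87 + 33.02167/60 = 87.5503611
  S → negative
  λ: 48 + 51/60 + 23.34/3600 = 48.8564833
  E ⇒ keep positive
Point 3:
  Lat: degrees = first 2 digits = 51, minutes = 8.1102; 51 + 8.1102/60 = 51.1351700
  N → positive
  Longitude: degrees = first 3 digits = 74, minutes = 17.554; 74 + 17.554/60 = 74.2925667
  W ⇒ negate
Point 4:
  Lat: 34.39′ = 0.573167°; total 88.5731667
  S → negative
  λ: 39.45′ = 0.657500°; total 32.6575000
  W → negative
Point 5:
  Latitude: 25 + 55.787/60 = 25.9297833
  S ⇒ negate
  Longitude: 0.83′ = 0.013833°; total 0.0138333
  hemisphere W, so the sign is −

1. 30.299306, 0.766989
2. -87.550361, 48.856483
3. 51.135170, -74.292567
4. -88.573167, -32.657500
5. -25.929783, -0.013833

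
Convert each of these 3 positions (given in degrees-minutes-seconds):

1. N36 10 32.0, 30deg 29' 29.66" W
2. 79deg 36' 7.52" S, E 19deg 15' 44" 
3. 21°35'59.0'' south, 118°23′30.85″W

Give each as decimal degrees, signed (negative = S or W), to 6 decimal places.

Point 1:
  Lat: 10′ + 32″ = 10.53333′; 36 + 10.53333/60 = 36.1755556
  N ⇒ keep positive
  Longitude: 30° + 29/60 + 29.66/3600 = 30 + 0.483333 + 0.008239 = 30.4915722
  W ⇒ negate
Point 2:
  Lat: 79° + 36/60 + 7.52/3600 = 79 + 0.600000 + 0.002089 = 79.6020889
  S → negative
  Longitude: 19 + 15/60 + 44/3600 = 19.2622222
  E ⇒ keep positive
Point 3:
  Latitude: 21° + 35/60 + 59/3600 = 21 + 0.583333 + 0.016389 = 21.5997222
  hemisphere S, so the sign is −
  λ: 118° + 23/60 + 30.85/3600 = 118 + 0.383333 + 0.008569 = 118.3919028
  W ⇒ negate

1. 36.175556, -30.491572
2. -79.602089, 19.262222
3. -21.599722, -118.391903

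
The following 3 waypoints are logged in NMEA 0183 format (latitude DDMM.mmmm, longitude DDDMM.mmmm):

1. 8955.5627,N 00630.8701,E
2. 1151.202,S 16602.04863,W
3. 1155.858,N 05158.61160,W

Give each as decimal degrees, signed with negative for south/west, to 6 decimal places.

Point 1:
  Lat: degrees = first 2 digits = 89, minutes = 55.5627; 89 + 55.5627/60 = 89.9260450
  N → positive
  λ: split at 3 digits → 006° and 30.8701′; 6 + 30.8701/60 = 6.5145017
  E → positive
Point 2:
  Latitude: degrees = first 2 digits = 11, minutes = 51.202; 11 + 51.202/60 = 11.8533667
  S ⇒ negate
  Longitude: split at 3 digits → 166° and 2.04863′; 166 + 2.04863/60 = 166.0341438
  hemisphere W, so the sign is −
Point 3:
  Lat: split at 2 digits → 11° and 55.858′; 11 + 55.858/60 = 11.9309667
  N → positive
  λ: split at 3 digits → 051° and 58.6116′; 51 + 58.6116/60 = 51.9768600
  W ⇒ negate

1. 89.926045, 6.514502
2. -11.853367, -166.034144
3. 11.930967, -51.976860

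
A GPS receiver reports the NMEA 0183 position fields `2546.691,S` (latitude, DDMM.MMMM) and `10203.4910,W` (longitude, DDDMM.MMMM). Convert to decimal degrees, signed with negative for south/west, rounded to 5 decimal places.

-25.77818, -102.05818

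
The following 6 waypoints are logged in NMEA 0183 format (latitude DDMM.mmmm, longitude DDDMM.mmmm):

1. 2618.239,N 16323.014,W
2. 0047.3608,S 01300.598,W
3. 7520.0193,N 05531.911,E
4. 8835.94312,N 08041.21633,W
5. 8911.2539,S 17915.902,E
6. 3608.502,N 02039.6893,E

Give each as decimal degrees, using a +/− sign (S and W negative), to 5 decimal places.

1. 26.30398, -163.38357
2. -0.78935, -13.00997
3. 75.33366, 55.53185
4. 88.59905, -80.68694
5. -89.18757, 179.26503
6. 36.14170, 20.66149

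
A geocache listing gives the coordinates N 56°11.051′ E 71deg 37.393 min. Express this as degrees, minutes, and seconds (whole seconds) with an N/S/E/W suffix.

56°11′3″ N, 71°37′24″ E

Latitude: fractional minutes 0.05100 × 60 = 3.06″
Longitude: fractional minutes 0.39300 × 60 = 23.58″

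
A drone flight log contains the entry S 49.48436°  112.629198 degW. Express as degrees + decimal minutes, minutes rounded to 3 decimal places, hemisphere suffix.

Latitude: fractional part 0.484360 → 29.06160 minutes
Longitude: minutes = (112.629198 − 112) × 60 = 37.75188

49° 29.062′ S, 112° 37.752′ W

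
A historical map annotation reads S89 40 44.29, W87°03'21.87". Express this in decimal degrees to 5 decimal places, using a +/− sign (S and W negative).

Latitude: 40′ + 44.29″ = 40.73817′; 89 + 40.73817/60 = 89.678969
hemisphere S, so the sign is −
Longitude: 87° + 3/60 + 21.87/3600 = 87 + 0.050000 + 0.006075 = 87.056075
hemisphere W, so the sign is −

-89.67897, -87.05608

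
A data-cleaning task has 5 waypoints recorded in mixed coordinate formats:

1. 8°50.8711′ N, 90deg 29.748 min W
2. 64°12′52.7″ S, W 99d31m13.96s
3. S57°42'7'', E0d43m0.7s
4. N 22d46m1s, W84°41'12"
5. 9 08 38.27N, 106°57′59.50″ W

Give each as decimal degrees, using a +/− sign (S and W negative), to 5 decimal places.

1. 8.84785, -90.49580
2. -64.21464, -99.52054
3. -57.70194, 0.71686
4. 22.76694, -84.68667
5. 9.14396, -106.96653

Point 1:
  φ: 50.8711′ = 0.847852°; total 8.847852
  N ⇒ keep positive
  λ: 90 + 29.748/60 = 90.495800
  hemisphere W, so the sign is −
Point 2:
  Latitude: 64° + 12/60 + 52.7/3600 = 64 + 0.200000 + 0.014639 = 64.214639
  S ⇒ negate
  Lon: 99 + 31/60 + 13.96/3600 = 99.520544
  W → negative
Point 3:
  Lat: 57 + 42/60 + 7/3600 = 57.701944
  S ⇒ negate
  λ: 0° + 43/60 + 0.7/3600 = 0 + 0.716667 + 0.000194 = 0.716861
  E → positive
Point 4:
  φ: 22° + 46/60 + 1/3600 = 22 + 0.766667 + 0.000278 = 22.766944
  N ⇒ keep positive
  Longitude: 84 + 41/60 + 12/3600 = 84.686667
  W ⇒ negate
Point 5:
  Latitude: 8′ + 38.27″ = 8.63783′; 9 + 8.63783/60 = 9.143964
  N ⇒ keep positive
  Longitude: 106 + 57/60 + 59.5/3600 = 106.966528
  W → negative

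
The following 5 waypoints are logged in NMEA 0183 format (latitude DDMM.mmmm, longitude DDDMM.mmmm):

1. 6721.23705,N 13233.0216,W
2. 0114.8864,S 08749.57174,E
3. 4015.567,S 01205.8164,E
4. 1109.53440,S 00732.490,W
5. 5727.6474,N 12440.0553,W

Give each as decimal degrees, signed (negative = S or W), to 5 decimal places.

Point 1:
  Lat: degrees = first 2 digits = 67, minutes = 21.23705; 67 + 21.23705/60 = 67.353951
  N ⇒ keep positive
  Longitude: split at 3 digits → 132° and 33.0216′; 132 + 33.0216/60 = 132.550360
  W → negative
Point 2:
  φ: split at 2 digits → 01° and 14.8864′; 1 + 14.8864/60 = 1.248107
  hemisphere S, so the sign is −
  Lon: degrees = first 3 digits = 87, minutes = 49.57174; 87 + 49.57174/60 = 87.826196
  E ⇒ keep positive
Point 3:
  φ: degrees = first 2 digits = 40, minutes = 15.567; 40 + 15.567/60 = 40.259450
  S ⇒ negate
  Lon: degrees = first 3 digits = 12, minutes = 5.8164; 12 + 5.8164/60 = 12.096940
  E ⇒ keep positive
Point 4:
  φ: split at 2 digits → 11° and 9.5344′; 11 + 9.5344/60 = 11.158907
  S ⇒ negate
  Longitude: split at 3 digits → 007° and 32.49′; 7 + 32.49/60 = 7.541500
  hemisphere W, so the sign is −
Point 5:
  φ: split at 2 digits → 57° and 27.6474′; 57 + 27.6474/60 = 57.460790
  N ⇒ keep positive
  λ: split at 3 digits → 124° and 40.0553′; 124 + 40.0553/60 = 124.667588
  W ⇒ negate

1. 67.35395, -132.55036
2. -1.24811, 87.82620
3. -40.25945, 12.09694
4. -11.15891, -7.54150
5. 57.46079, -124.66759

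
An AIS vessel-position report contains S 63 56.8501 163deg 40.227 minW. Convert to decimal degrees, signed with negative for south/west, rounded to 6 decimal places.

-63.947502, -163.670450

Latitude: 63 + 56.8501/60 = 63.9475017
S ⇒ negate
λ: 40.227′ = 0.670450°; total 163.6704500
W → negative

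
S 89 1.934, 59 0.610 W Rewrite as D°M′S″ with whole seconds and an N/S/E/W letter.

Lat: 1.93400′ → 1′ and 0.93400 × 60 = 56.04″
Lon: fractional minutes 0.61000 × 60 = 36.60″

89°01′56″ S, 59°00′37″ W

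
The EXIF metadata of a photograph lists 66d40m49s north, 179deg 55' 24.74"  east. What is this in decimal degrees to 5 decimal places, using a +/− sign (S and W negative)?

Latitude: 66 + 40/60 + 49/3600 = 66.680278
N → positive
Lon: 55′ + 24.74″ = 55.41233′; 179 + 55.41233/60 = 179.923539
E ⇒ keep positive

66.68028, 179.92354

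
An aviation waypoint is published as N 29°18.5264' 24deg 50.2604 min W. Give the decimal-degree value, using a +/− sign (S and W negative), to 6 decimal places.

Latitude: 18.5264′ = 0.308773°; total 29.3087733
N ⇒ keep positive
Longitude: 50.2604′ = 0.837673°; total 24.8376733
W → negative

29.308773, -24.837673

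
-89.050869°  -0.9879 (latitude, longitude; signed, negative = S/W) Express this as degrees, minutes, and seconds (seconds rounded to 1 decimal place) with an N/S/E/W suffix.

Latitude is negative → S; |value| = 89.050869
Latitude: 0.050869 × 60 = 3.05214′ → 3′, remainder × 60 = 3.128″
Longitude is negative → W; |value| = 0.987900
Lon: 0.987900 × 60 = 59.27400′ → 59′, remainder × 60 = 16.440″

89°03′3.1″ S, 0°59′16.4″ W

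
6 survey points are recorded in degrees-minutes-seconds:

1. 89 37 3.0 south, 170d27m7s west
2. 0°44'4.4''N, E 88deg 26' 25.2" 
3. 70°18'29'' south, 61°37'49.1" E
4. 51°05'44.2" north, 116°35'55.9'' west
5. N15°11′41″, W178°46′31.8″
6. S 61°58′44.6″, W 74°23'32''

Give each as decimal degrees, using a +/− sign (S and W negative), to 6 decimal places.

Point 1:
  φ: 37′ + 3″ = 37.05000′; 89 + 37.05000/60 = 89.6175000
  S → negative
  Lon: 170 + 27/60 + 7/3600 = 170.4519444
  W → negative
Point 2:
  Lat: 44′ + 4.4″ = 44.07333′; 0 + 44.07333/60 = 0.7345556
  N ⇒ keep positive
  Lon: 88 + 26/60 + 25.2/3600 = 88.4403333
  E ⇒ keep positive
Point 3:
  φ: 70 + 18/60 + 29/3600 = 70.3080556
  S → negative
  Longitude: 37′ + 49.1″ = 37.81833′; 61 + 37.81833/60 = 61.6303056
  E ⇒ keep positive
Point 4:
  φ: 51° + 5/60 + 44.2/3600 = 51 + 0.083333 + 0.012278 = 51.0956111
  N → positive
  Lon: 116° + 35/60 + 55.9/3600 = 116 + 0.583333 + 0.015528 = 116.5988611
  W ⇒ negate
Point 5:
  Lat: 15° + 11/60 + 41/3600 = 15 + 0.183333 + 0.011389 = 15.1947222
  N ⇒ keep positive
  λ: 178° + 46/60 + 31.8/3600 = 178 + 0.766667 + 0.008833 = 178.7755000
  hemisphere W, so the sign is −
Point 6:
  Latitude: 61° + 58/60 + 44.6/3600 = 61 + 0.966667 + 0.012389 = 61.9790556
  S ⇒ negate
  Lon: 74° + 23/60 + 32/3600 = 74 + 0.383333 + 0.008889 = 74.3922222
  W ⇒ negate

1. -89.617500, -170.451944
2. 0.734556, 88.440333
3. -70.308056, 61.630306
4. 51.095611, -116.598861
5. 15.194722, -178.775500
6. -61.979056, -74.392222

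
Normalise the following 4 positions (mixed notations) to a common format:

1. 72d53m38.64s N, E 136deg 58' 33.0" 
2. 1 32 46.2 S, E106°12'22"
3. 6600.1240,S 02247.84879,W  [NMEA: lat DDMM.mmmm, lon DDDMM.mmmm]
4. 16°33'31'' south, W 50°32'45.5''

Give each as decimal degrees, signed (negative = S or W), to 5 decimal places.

Point 1:
  Lat: 53′ + 38.64″ = 53.64400′; 72 + 53.64400/60 = 72.894067
  N → positive
  λ: 58′ + 33″ = 58.55000′; 136 + 58.55000/60 = 136.975833
  E ⇒ keep positive
Point 2:
  Latitude: 1 + 32/60 + 46.2/3600 = 1.546167
  S ⇒ negate
  Lon: 106° + 12/60 + 22/3600 = 106 + 0.200000 + 0.006111 = 106.206111
  E ⇒ keep positive
Point 3:
  φ: split at 2 digits → 66° and 0.124′; 66 + 0.124/60 = 66.002067
  S ⇒ negate
  Longitude: degrees = first 3 digits = 22, minutes = 47.84879; 22 + 47.84879/60 = 22.797480
  W ⇒ negate
Point 4:
  Latitude: 33′ + 31″ = 33.51667′; 16 + 33.51667/60 = 16.558611
  hemisphere S, so the sign is −
  Longitude: 50° + 32/60 + 45.5/3600 = 50 + 0.533333 + 0.012639 = 50.545972
  W ⇒ negate

1. 72.89407, 136.97583
2. -1.54617, 106.20611
3. -66.00207, -22.79748
4. -16.55861, -50.54597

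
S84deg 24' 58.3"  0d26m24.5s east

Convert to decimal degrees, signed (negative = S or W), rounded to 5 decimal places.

φ: 84° + 24/60 + 58.3/3600 = 84 + 0.400000 + 0.016194 = 84.416194
hemisphere S, so the sign is −
Longitude: 26′ + 24.5″ = 26.40833′; 0 + 26.40833/60 = 0.440139
E → positive

-84.41619, 0.44014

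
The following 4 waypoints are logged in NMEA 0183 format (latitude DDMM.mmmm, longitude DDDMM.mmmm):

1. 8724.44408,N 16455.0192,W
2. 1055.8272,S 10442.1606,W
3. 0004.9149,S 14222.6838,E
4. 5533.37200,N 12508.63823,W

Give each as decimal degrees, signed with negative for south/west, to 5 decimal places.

1. 87.40740, -164.91699
2. -10.93045, -104.70268
3. -0.08192, 142.37806
4. 55.55620, -125.14397

Point 1:
  Lat: split at 2 digits → 87° and 24.44408′; 87 + 24.44408/60 = 87.407401
  N → positive
  Longitude: degrees = first 3 digits = 164, minutes = 55.0192; 164 + 55.0192/60 = 164.916987
  hemisphere W, so the sign is −
Point 2:
  Lat: split at 2 digits → 10° and 55.8272′; 10 + 55.8272/60 = 10.930453
  hemisphere S, so the sign is −
  Lon: split at 3 digits → 104° and 42.1606′; 104 + 42.1606/60 = 104.702677
  hemisphere W, so the sign is −
Point 3:
  Latitude: split at 2 digits → 00° and 4.9149′; 0 + 4.9149/60 = 0.081915
  S ⇒ negate
  λ: split at 3 digits → 142° and 22.6838′; 142 + 22.6838/60 = 142.378063
  E → positive
Point 4:
  φ: degrees = first 2 digits = 55, minutes = 33.372; 55 + 33.372/60 = 55.556200
  N → positive
  Longitude: split at 3 digits → 125° and 8.63823′; 125 + 8.63823/60 = 125.143971
  W ⇒ negate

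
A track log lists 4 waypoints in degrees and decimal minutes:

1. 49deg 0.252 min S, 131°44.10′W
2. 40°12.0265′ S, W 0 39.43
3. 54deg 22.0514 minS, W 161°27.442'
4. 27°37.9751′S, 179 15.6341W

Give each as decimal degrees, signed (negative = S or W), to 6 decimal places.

Point 1:
  Latitude: 0.252′ = 0.004200°; total 49.0042000
  S ⇒ negate
  λ: 131 + 44.1/60 = 131.7350000
  W → negative
Point 2:
  φ: 12.0265′ = 0.200442°; total 40.2004417
  S → negative
  λ: 39.43′ = 0.657167°; total 0.6571667
  W → negative
Point 3:
  Latitude: 22.0514′ = 0.367523°; total 54.3675233
  S ⇒ negate
  λ: 161 + 27.442/60 = 161.4573667
  W → negative
Point 4:
  Lat: 27 + 37.9751/60 = 27.6329183
  hemisphere S, so the sign is −
  Longitude: 179 + 15.6341/60 = 179.2605683
  W ⇒ negate

1. -49.004200, -131.735000
2. -40.200442, -0.657167
3. -54.367523, -161.457367
4. -27.632918, -179.260568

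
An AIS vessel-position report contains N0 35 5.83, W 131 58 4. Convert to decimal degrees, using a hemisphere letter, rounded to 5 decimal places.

Latitude: 35′ + 5.83″ = 35.09717′; 0 + 35.09717/60 = 0.584953
Longitude: 58′ + 4″ = 58.06667′; 131 + 58.06667/60 = 131.967778

0.58495° N, 131.96778° W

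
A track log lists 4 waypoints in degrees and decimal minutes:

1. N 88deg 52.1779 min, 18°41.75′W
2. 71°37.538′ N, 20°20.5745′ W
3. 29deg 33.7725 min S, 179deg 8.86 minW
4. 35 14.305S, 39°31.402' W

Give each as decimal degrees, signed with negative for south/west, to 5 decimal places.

Point 1:
  Latitude: 88 + 52.1779/60 = 88.869632
  N → positive
  λ: 18 + 41.75/60 = 18.695833
  hemisphere W, so the sign is −
Point 2:
  Lat: 37.538′ = 0.625633°; total 71.625633
  N ⇒ keep positive
  λ: 20.5745′ = 0.342908°; total 20.342908
  hemisphere W, so the sign is −
Point 3:
  Latitude: 33.7725′ = 0.562875°; total 29.562875
  S → negative
  Longitude: 8.86′ = 0.147667°; total 179.147667
  W ⇒ negate
Point 4:
  φ: 14.305′ = 0.238417°; total 35.238417
  hemisphere S, so the sign is −
  Longitude: 39 + 31.402/60 = 39.523367
  W → negative

1. 88.86963, -18.69583
2. 71.62563, -20.34291
3. -29.56288, -179.14767
4. -35.23842, -39.52337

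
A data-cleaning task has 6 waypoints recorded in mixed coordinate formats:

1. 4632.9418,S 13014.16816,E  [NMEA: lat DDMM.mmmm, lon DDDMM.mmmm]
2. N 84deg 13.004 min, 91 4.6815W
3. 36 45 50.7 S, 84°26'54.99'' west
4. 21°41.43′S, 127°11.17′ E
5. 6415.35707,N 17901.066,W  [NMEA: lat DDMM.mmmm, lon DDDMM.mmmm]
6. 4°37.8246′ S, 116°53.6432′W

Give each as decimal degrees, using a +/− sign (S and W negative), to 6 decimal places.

1. -46.549030, 130.236136
2. 84.216733, -91.078025
3. -36.764083, -84.448608
4. -21.690500, 127.186167
5. 64.255951, -179.017767
6. -4.630410, -116.894053

Point 1:
  Lat: split at 2 digits → 46° and 32.9418′; 46 + 32.9418/60 = 46.5490300
  S ⇒ negate
  Longitude: degrees = first 3 digits = 130, minutes = 14.16816; 130 + 14.16816/60 = 130.2361360
  E → positive
Point 2:
  Latitude: 84 + 13.004/60 = 84.2167333
  N ⇒ keep positive
  λ: 4.6815′ = 0.078025°; total 91.0780250
  W → negative
Point 3:
  Latitude: 36° + 45/60 + 50.7/3600 = 36 + 0.750000 + 0.014083 = 36.7640833
  S ⇒ negate
  Longitude: 84 + 26/60 + 54.99/3600 = 84.4486083
  W → negative
Point 4:
  Lat: 21 + 41.43/60 = 21.6905000
  S → negative
  λ: 11.17′ = 0.186167°; total 127.1861667
  E → positive
Point 5:
  Latitude: degrees = first 2 digits = 64, minutes = 15.35707; 64 + 15.35707/60 = 64.2559512
  N → positive
  Lon: degrees = first 3 digits = 179, minutes = 1.066; 179 + 1.066/60 = 179.0177667
  W → negative
Point 6:
  φ: 4 + 37.8246/60 = 4.6304100
  S → negative
  λ: 53.6432′ = 0.894053°; total 116.8940533
  W → negative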